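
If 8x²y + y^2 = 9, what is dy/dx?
Take d/dx of both sides. Since y is implicitly a function of x, the chain rule attaches a y' = dy/dx factor whenever we differentiate through y.

Set F(x, y) = (left side) − (right side), so the curve is F = 0. Differentiating each term of F:
  d/dx[8x^2y] = 8x^2·y' + 16xy
  d/dx[y^2] = 2y·y'
  d/dx[-9] = 0

Collecting, the y'-free part is the partial derivative in x and the y' coefficient is the partial derivative in y:
  ∂F/∂x = 16xy
  ∂F/∂y = 8x^2 + 2y

so d/dx[F(x, y(x))] = ∂F/∂x + (∂F/∂y)·y' = 0. Rearranging,
  dy/dx = -(∂F/∂x)/(∂F/∂y) = -(16xy)/(8x^2 + 2y) = -8xy/(4x^2 + y)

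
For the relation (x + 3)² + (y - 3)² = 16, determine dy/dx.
Take d/dx of both sides. Since y is implicitly a function of x, the chain rule attaches a y' = dy/dx factor whenever we differentiate through y.

Set F(x, y) = (left side) − (right side), so the curve is F = 0. Differentiating each term of F:
  d/dx[(x + 3)^2] = 2x + 6
  d/dx[(y - 3)^2] = 2·y'(y - 3)
  d/dx[-16] = 0

Collecting, the y'-free part is the partial derivative in x and the y' coefficient is the partial derivative in y:
  ∂F/∂x = 2x + 6
  ∂F/∂y = 2y - 6

so d/dx[F(x, y(x))] = ∂F/∂x + (∂F/∂y)·y' = 0. Rearranging,
  dy/dx = -(∂F/∂x)/(∂F/∂y) = -(2x + 6)/(2y - 6) = (-x - 3)/(y - 3)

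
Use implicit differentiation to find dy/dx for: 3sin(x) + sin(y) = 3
Take d/dx of both sides. Since y is implicitly a function of x, the chain rule attaches a y' = dy/dx factor whenever we differentiate through y.

Set F(x, y) = (left side) − (right side), so the curve is F = 0. Differentiating each term of F:
  d/dx[3sin(x)] = 3cos(x)
  d/dx[sin(y)] = y'·cos(y)
  d/dx[-3] = 0

Collecting, the y'-free part is the partial derivative in x and the y' coefficient is the partial derivative in y:
  ∂F/∂x = 3cos(x)
  ∂F/∂y = cos(y)

so d/dx[F(x, y(x))] = ∂F/∂x + (∂F/∂y)·y' = 0. Rearranging,
  dy/dx = -(∂F/∂x)/(∂F/∂y) = -(3cos(x))/(cos(y)) = -3cos(x)/cos(y)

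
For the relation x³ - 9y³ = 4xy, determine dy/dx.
Differentiate both sides with respect to x, treating y as y(x). By the chain rule, any term containing y contributes a factor of y' = dy/dx when we differentiate it.

Move every term to one side and write the relation as F(x, y) = 0. Term by term,
  d/dx[x^3] = 3x^2
  d/dx[-4xy] = -4x·y' - 4y
  d/dx[-9y^3] = -27y^2·y'

The pieces without y' make up ∂F/∂x and the coefficient of y' is ∂F/∂y:
  ∂F/∂x = 3x^2 - 4y,
  ∂F/∂y = -4x - 27y^2.

Since d/dx[F] = ∂F/∂x + (∂F/∂y)·y' = 0, solve for y':
  (∂F/∂y)·y' = -∂F/∂x
  dy/dx = -(∂F/∂x)/(∂F/∂y) = -(3x^2 - 4y)/(-4x - 27y^2) = (3x^2 - 4y)/(4x + 27y^2)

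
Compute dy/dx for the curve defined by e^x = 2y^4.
Apply d/dx to both sides, remembering that y depends on x. Each occurrence of y therefore brings in a y' = dy/dx via the chain rule.

With F(x, y) equal to the left-hand side minus the right, differentiate F term by term:
  d/dx[-2y^4] = -8y^3·y'
  d/dx[e^(x)] = e^(x)
Adding these up, d/dx[F] = 0 becomes
  (e^(x)) + (-8y^3)·y' = 0,
so isolating y',
  dy/dx = -(e^(x))/(-8y^3) = e^(x)/(8y^3)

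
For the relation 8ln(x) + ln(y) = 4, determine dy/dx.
Take d/dx of both sides. Since y is implicitly a function of x, the chain rule attaches a y' = dy/dx factor whenever we differentiate through y.

Set F(x, y) = (left side) − (right side), so the curve is F = 0. Differentiating each term of F:
  d/dx[8ln(x)] = 8/x
  d/dx[ln(y)] = y'/y
  d/dx[-4] = 0

Collecting, the y'-free part is the partial derivative in x and the y' coefficient is the partial derivative in y:
  ∂F/∂x = 8/x
  ∂F/∂y = 1/y

so d/dx[F(x, y(x))] = ∂F/∂x + (∂F/∂y)·y' = 0. Rearranging,
  dy/dx = -(∂F/∂x)/(∂F/∂y) = -(8/x)/(1/y) = -8y/x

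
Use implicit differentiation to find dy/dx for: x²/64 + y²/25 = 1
Apply d/dx to both sides, remembering that y depends on x. Each occurrence of y therefore brings in a y' = dy/dx via the chain rule.

With F(x, y) equal to the left-hand side minus the right, differentiate F term by term:
  d/dx[x^2/64] = x/32
  d/dx[y^2/25] = 2y·y'/25
  d/dx[-1] = 0
Adding these up, d/dx[F] = 0 becomes
  (x/32) + (2y/25)·y' = 0,
so isolating y',
  dy/dx = -(x/32)/(2y/25) = -25x/(64y)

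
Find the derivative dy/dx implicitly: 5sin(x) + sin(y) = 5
Differentiate both sides with respect to x, treating y as y(x). By the chain rule, any term containing y contributes a factor of y' = dy/dx when we differentiate it.

Move every term to one side and write the relation as F(x, y) = 0. Term by term,
  d/dx[5sin(x)] = 5cos(x)
  d/dx[sin(y)] = y'·cos(y)
  d/dx[-5] = 0

The pieces without y' make up ∂F/∂x and the coefficient of y' is ∂F/∂y:
  ∂F/∂x = 5cos(x),
  ∂F/∂y = cos(y).

Since d/dx[F] = ∂F/∂x + (∂F/∂y)·y' = 0, solve for y':
  (∂F/∂y)·y' = -∂F/∂x
  dy/dx = -(∂F/∂x)/(∂F/∂y) = -(5cos(x))/(cos(y)) = -5cos(x)/cos(y)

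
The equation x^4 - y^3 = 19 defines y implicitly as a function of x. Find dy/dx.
Take d/dx of both sides. Since y is implicitly a function of x, the chain rule attaches a y' = dy/dx factor whenever we differentiate through y.

Set F(x, y) = (left side) − (right side), so the curve is F = 0. Differentiating each term of F:
  d/dx[x^4] = 4x^3
  d/dx[-y^3] = -3y^2·y'
  d/dx[-19] = 0

Collecting, the y'-free part is the partial derivative in x and the y' coefficient is the partial derivative in y:
  ∂F/∂x = 4x^3
  ∂F/∂y = -3y^2

so d/dx[F(x, y(x))] = ∂F/∂x + (∂F/∂y)·y' = 0. Rearranging,
  dy/dx = -(∂F/∂x)/(∂F/∂y) = -(4x^3)/(-3y^2) = 4x^3/(3y^2)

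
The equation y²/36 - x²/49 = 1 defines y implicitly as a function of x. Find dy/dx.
Take d/dx of both sides. Since y is implicitly a function of x, the chain rule attaches a y' = dy/dx factor whenever we differentiate through y.

Set F(x, y) = (left side) − (right side), so the curve is F = 0. Differentiating each term of F:
  d/dx[-x^2/49] = -2x/49
  d/dx[y^2/36] = y·y'/18
  d/dx[-1] = 0

Collecting, the y'-free part is the partial derivative in x and the y' coefficient is the partial derivative in y:
  ∂F/∂x = -2x/49
  ∂F/∂y = y/18

so d/dx[F(x, y(x))] = ∂F/∂x + (∂F/∂y)·y' = 0. Rearranging,
  dy/dx = -(∂F/∂x)/(∂F/∂y) = -(-2x/49)/(y/18) = 36x/(49y)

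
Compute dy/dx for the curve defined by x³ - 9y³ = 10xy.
Take d/dx of both sides. Since y is implicitly a function of x, the chain rule attaches a y' = dy/dx factor whenever we differentiate through y.

Set F(x, y) = (left side) − (right side), so the curve is F = 0. Differentiating each term of F:
  d/dx[x^3] = 3x^2
  d/dx[-10xy] = -10x·y' - 10y
  d/dx[-9y^3] = -27y^2·y'

Collecting, the y'-free part is the partial derivative in x and the y' coefficient is the partial derivative in y:
  ∂F/∂x = 3x^2 - 10y
  ∂F/∂y = -10x - 27y^2

so d/dx[F(x, y(x))] = ∂F/∂x + (∂F/∂y)·y' = 0. Rearranging,
  dy/dx = -(∂F/∂x)/(∂F/∂y) = -(3x^2 - 10y)/(-10x - 27y^2) = (3x^2 - 10y)/(10x + 27y^2)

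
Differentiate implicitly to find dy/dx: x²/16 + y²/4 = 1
Differentiate the relation implicitly: treat y = y(x) and apply the chain rule, so every y-derivative picks up a y' = dy/dx factor.

With everything moved to the left-hand side, differentiate term by term:
  d/dx[x^2/16] = x/8
  d/dx[y^2/4] = y·y'/2
  d/dx[-1] = 0

Separating the contributions that come from x directly and those that come through y:
  without y':      x/8
  multiplying y':  y/2

so (x/8) + (y/2)·y' = 0, and therefore
  dy/dx = -(x/8)/(y/2) = -x/(4y)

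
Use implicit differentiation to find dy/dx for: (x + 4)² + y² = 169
Take d/dx of both sides. Since y is implicitly a function of x, the chain rule attaches a y' = dy/dx factor whenever we differentiate through y.

Set F(x, y) = (left side) − (right side), so the curve is F = 0. Differentiating each term of F:
  d/dx[y^2] = 2y·y'
  d/dx[(x + 4)^2] = 2x + 8
  d/dx[-169] = 0

Collecting, the y'-free part is the partial derivative in x and the y' coefficient is the partial derivative in y:
  ∂F/∂x = 2x + 8
  ∂F/∂y = 2y

so d/dx[F(x, y(x))] = ∂F/∂x + (∂F/∂y)·y' = 0. Rearranging,
  dy/dx = -(∂F/∂x)/(∂F/∂y) = -(2x + 8)/(2y) = (-x - 4)/y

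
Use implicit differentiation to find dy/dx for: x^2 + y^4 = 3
Apply d/dx to both sides, remembering that y depends on x. Each occurrence of y therefore brings in a y' = dy/dx via the chain rule.

With F(x, y) equal to the left-hand side minus the right, differentiate F term by term:
  d/dx[x^2] = 2x
  d/dx[y^4] = 4y^3·y'
  d/dx[-3] = 0
Adding these up, d/dx[F] = 0 becomes
  (2x) + (4y^3)·y' = 0,
so isolating y',
  dy/dx = -(2x)/(4y^3) = -x/(2y^3)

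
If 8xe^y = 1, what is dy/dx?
Apply d/dx to both sides, remembering that y depends on x. Each occurrence of y therefore brings in a y' = dy/dx via the chain rule.

With F(x, y) equal to the left-hand side minus the right, differentiate F term by term:
  d/dx[8x·e^(y)] = 8x·y'·e^(y) + 8e^(y)
  d/dx[-1] = 0
Adding these up, d/dx[F] = 0 becomes
  (8e^(y)) + (8x·e^(y))·y' = 0,
so isolating y',
  dy/dx = -(8e^(y))/(8x·e^(y)) = -1/x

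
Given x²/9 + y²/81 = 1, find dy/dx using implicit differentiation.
Differentiate the relation implicitly: treat y = y(x) and apply the chain rule, so every y-derivative picks up a y' = dy/dx factor.

With everything moved to the left-hand side, differentiate term by term:
  d/dx[x^2/9] = 2x/9
  d/dx[y^2/81] = 2y·y'/81
  d/dx[-1] = 0

Separating the contributions that come from x directly and those that come through y:
  without y':      2x/9
  multiplying y':  2y/81

so (2x/9) + (2y/81)·y' = 0, and therefore
  dy/dx = -(2x/9)/(2y/81) = -9x/y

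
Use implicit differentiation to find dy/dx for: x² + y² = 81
Apply d/dx to both sides, remembering that y depends on x. Each occurrence of y therefore brings in a y' = dy/dx via the chain rule.

With F(x, y) equal to the left-hand side minus the right, differentiate F term by term:
  d/dx[x^2] = 2x
  d/dx[y^2] = 2y·y'
  d/dx[-81] = 0
Adding these up, d/dx[F] = 0 becomes
  (2x) + (2y)·y' = 0,
so isolating y',
  dy/dx = -(2x)/(2y) = -x/y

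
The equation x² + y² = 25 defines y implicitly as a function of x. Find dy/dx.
Take d/dx of both sides. Since y is implicitly a function of x, the chain rule attaches a y' = dy/dx factor whenever we differentiate through y.

Set F(x, y) = (left side) − (right side), so the curve is F = 0. Differentiating each term of F:
  d/dx[x^2] = 2x
  d/dx[y^2] = 2y·y'
  d/dx[-25] = 0

Collecting, the y'-free part is the partial derivative in x and the y' coefficient is the partial derivative in y:
  ∂F/∂x = 2x
  ∂F/∂y = 2y

so d/dx[F(x, y(x))] = ∂F/∂x + (∂F/∂y)·y' = 0. Rearranging,
  dy/dx = -(∂F/∂x)/(∂F/∂y) = -(2x)/(2y) = -x/y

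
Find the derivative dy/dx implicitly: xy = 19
Apply d/dx to both sides, remembering that y depends on x. Each occurrence of y therefore brings in a y' = dy/dx via the chain rule.

With F(x, y) equal to the left-hand side minus the right, differentiate F term by term:
  d/dx[xy] = x·y' + y
  d/dx[-19] = 0
Adding these up, d/dx[F] = 0 becomes
  (y) + (x)·y' = 0,
so isolating y',
  dy/dx = -(y)/(x) = -y/x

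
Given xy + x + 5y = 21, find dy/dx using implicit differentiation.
Differentiate the relation implicitly: treat y = y(x) and apply the chain rule, so every y-derivative picks up a y' = dy/dx factor.

With everything moved to the left-hand side, differentiate term by term:
  d/dx[xy] = x·y' + y
  d/dx[x] = 1
  d/dx[5y] = 5·y'
  d/dx[-21] = 0

Separating the contributions that come from x directly and those that come through y:
  without y':      y + 1
  multiplying y':  x + 5

so (y + 1) + (x + 5)·y' = 0, and therefore
  dy/dx = -(y + 1)/(x + 5) = (-y - 1)/(x + 5)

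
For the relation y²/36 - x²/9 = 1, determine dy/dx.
Differentiate the relation implicitly: treat y = y(x) and apply the chain rule, so every y-derivative picks up a y' = dy/dx factor.

With everything moved to the left-hand side, differentiate term by term:
  d/dx[-x^2/9] = -2x/9
  d/dx[y^2/36] = y·y'/18
  d/dx[-1] = 0

Separating the contributions that come from x directly and those that come through y:
  without y':      -2x/9
  multiplying y':  y/18

so (-2x/9) + (y/18)·y' = 0, and therefore
  dy/dx = -(-2x/9)/(y/18) = 4x/y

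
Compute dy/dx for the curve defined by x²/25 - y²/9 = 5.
Apply d/dx to both sides, remembering that y depends on x. Each occurrence of y therefore brings in a y' = dy/dx via the chain rule.

With F(x, y) equal to the left-hand side minus the right, differentiate F term by term:
  d/dx[x^2/25] = 2x/25
  d/dx[-y^2/9] = -2y·y'/9
  d/dx[-5] = 0
Adding these up, d/dx[F] = 0 becomes
  (2x/25) + (-2y/9)·y' = 0,
so isolating y',
  dy/dx = -(2x/25)/(-2y/9) = 9x/(25y)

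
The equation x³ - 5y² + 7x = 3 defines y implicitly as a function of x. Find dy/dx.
Differentiate both sides with respect to x, treating y as y(x). By the chain rule, any term containing y contributes a factor of y' = dy/dx when we differentiate it.

Move every term to one side and write the relation as F(x, y) = 0. Term by term,
  d/dx[x^3] = 3x^2
  d/dx[7x] = 7
  d/dx[-5y^2] = -10y·y'
  d/dx[-3] = 0

The pieces without y' make up ∂F/∂x and the coefficient of y' is ∂F/∂y:
  ∂F/∂x = 3x^2 + 7,
  ∂F/∂y = -10y.

Since d/dx[F] = ∂F/∂x + (∂F/∂y)·y' = 0, solve for y':
  (∂F/∂y)·y' = -∂F/∂x
  dy/dx = -(∂F/∂x)/(∂F/∂y) = -(3x^2 + 7)/(-10y) = (3x^2 + 7)/(10y)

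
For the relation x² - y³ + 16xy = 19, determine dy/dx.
Differentiate the relation implicitly: treat y = y(x) and apply the chain rule, so every y-derivative picks up a y' = dy/dx factor.

With everything moved to the left-hand side, differentiate term by term:
  d/dx[x^2] = 2x
  d/dx[16xy] = 16x·y' + 16y
  d/dx[-y^3] = -3y^2·y'
  d/dx[-19] = 0

Separating the contributions that come from x directly and those that come through y:
  without y':      2x + 16y
  multiplying y':  16x - 3y^2

so (2x + 16y) + (16x - 3y^2)·y' = 0, and therefore
  dy/dx = -(2x + 16y)/(16x - 3y^2) = 2(-x - 8y)/(16x - 3y^2)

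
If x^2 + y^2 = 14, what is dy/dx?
Take d/dx of both sides. Since y is implicitly a function of x, the chain rule attaches a y' = dy/dx factor whenever we differentiate through y.

Set F(x, y) = (left side) − (right side), so the curve is F = 0. Differentiating each term of F:
  d/dx[x^2] = 2x
  d/dx[y^2] = 2y·y'
  d/dx[-14] = 0

Collecting, the y'-free part is the partial derivative in x and the y' coefficient is the partial derivative in y:
  ∂F/∂x = 2x
  ∂F/∂y = 2y

so d/dx[F(x, y(x))] = ∂F/∂x + (∂F/∂y)·y' = 0. Rearranging,
  dy/dx = -(∂F/∂x)/(∂F/∂y) = -(2x)/(2y) = -x/y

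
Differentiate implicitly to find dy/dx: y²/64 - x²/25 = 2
Take d/dx of both sides. Since y is implicitly a function of x, the chain rule attaches a y' = dy/dx factor whenever we differentiate through y.

Set F(x, y) = (left side) − (right side), so the curve is F = 0. Differentiating each term of F:
  d/dx[-x^2/25] = -2x/25
  d/dx[y^2/64] = y·y'/32
  d/dx[-2] = 0

Collecting, the y'-free part is the partial derivative in x and the y' coefficient is the partial derivative in y:
  ∂F/∂x = -2x/25
  ∂F/∂y = y/32

so d/dx[F(x, y(x))] = ∂F/∂x + (∂F/∂y)·y' = 0. Rearranging,
  dy/dx = -(∂F/∂x)/(∂F/∂y) = -(-2x/25)/(y/32) = 64x/(25y)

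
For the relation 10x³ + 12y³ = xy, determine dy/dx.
Apply d/dx to both sides, remembering that y depends on x. Each occurrence of y therefore brings in a y' = dy/dx via the chain rule.

With F(x, y) equal to the left-hand side minus the right, differentiate F term by term:
  d/dx[10x^3] = 30x^2
  d/dx[-xy] = -x·y' - y
  d/dx[12y^3] = 36y^2·y'
Adding these up, d/dx[F] = 0 becomes
  (30x^2 - y) + (-x + 36y^2)·y' = 0,
so isolating y',
  dy/dx = -(30x^2 - y)/(-x + 36y^2) = (30x^2 - y)/(x - 36y^2)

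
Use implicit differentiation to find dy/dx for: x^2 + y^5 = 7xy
Differentiate the relation implicitly: treat y = y(x) and apply the chain rule, so every y-derivative picks up a y' = dy/dx factor.

With everything moved to the left-hand side, differentiate term by term:
  d/dx[x^2] = 2x
  d/dx[-7xy] = -7x·y' - 7y
  d/dx[y^5] = 5y^4·y'

Separating the contributions that come from x directly and those that come through y:
  without y':      2x - 7y
  multiplying y':  -7x + 5y^4

so (2x - 7y) + (-7x + 5y^4)·y' = 0, and therefore
  dy/dx = -(2x - 7y)/(-7x + 5y^4) = (2x - 7y)/(7x - 5y^4)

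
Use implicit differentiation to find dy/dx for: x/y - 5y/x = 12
Apply d/dx to both sides, remembering that y depends on x. Each occurrence of y therefore brings in a y' = dy/dx via the chain rule.

With F(x, y) equal to the left-hand side minus the right, differentiate F term by term:
  d/dx[x/y] = -x·y'/y^2 + 1/y
  d/dx[-5y/x] = -5·y'/x + 5y/x^2
  d/dx[-12] = 0
Adding these up, d/dx[F] = 0 becomes
  (1/y + 5y/x^2) + (-x/y^2 - 5/x)·y' = 0,
so isolating y',
  dy/dx = -(1/y + 5y/x^2)/(-x/y^2 - 5/x)
        = -((x^2 + 5y^2)/(x^2y))/(-(x^2 + 5y^2)/(xy^2)) = y/x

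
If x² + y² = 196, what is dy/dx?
Take d/dx of both sides. Since y is implicitly a function of x, the chain rule attaches a y' = dy/dx factor whenever we differentiate through y.

Set F(x, y) = (left side) − (right side), so the curve is F = 0. Differentiating each term of F:
  d/dx[x^2] = 2x
  d/dx[y^2] = 2y·y'
  d/dx[-196] = 0

Collecting, the y'-free part is the partial derivative in x and the y' coefficient is the partial derivative in y:
  ∂F/∂x = 2x
  ∂F/∂y = 2y

so d/dx[F(x, y(x))] = ∂F/∂x + (∂F/∂y)·y' = 0. Rearranging,
  dy/dx = -(∂F/∂x)/(∂F/∂y) = -(2x)/(2y) = -x/y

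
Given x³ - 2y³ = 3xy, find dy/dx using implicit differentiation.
Take d/dx of both sides. Since y is implicitly a function of x, the chain rule attaches a y' = dy/dx factor whenever we differentiate through y.

Set F(x, y) = (left side) − (right side), so the curve is F = 0. Differentiating each term of F:
  d/dx[x^3] = 3x^2
  d/dx[-3xy] = -3x·y' - 3y
  d/dx[-2y^3] = -6y^2·y'

Collecting, the y'-free part is the partial derivative in x and the y' coefficient is the partial derivative in y:
  ∂F/∂x = 3x^2 - 3y
  ∂F/∂y = -3x - 6y^2

so d/dx[F(x, y(x))] = ∂F/∂x + (∂F/∂y)·y' = 0. Rearranging,
  dy/dx = -(∂F/∂x)/(∂F/∂y) = -(3x^2 - 3y)/(-3x - 6y^2) = (x^2 - y)/(x + 2y^2)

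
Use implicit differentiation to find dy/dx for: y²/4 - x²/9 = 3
Differentiate both sides with respect to x, treating y as y(x). By the chain rule, any term containing y contributes a factor of y' = dy/dx when we differentiate it.

Move every term to one side and write the relation as F(x, y) = 0. Term by term,
  d/dx[-x^2/9] = -2x/9
  d/dx[y^2/4] = y·y'/2
  d/dx[-3] = 0

The pieces without y' make up ∂F/∂x and the coefficient of y' is ∂F/∂y:
  ∂F/∂x = -2x/9,
  ∂F/∂y = y/2.

Since d/dx[F] = ∂F/∂x + (∂F/∂y)·y' = 0, solve for y':
  (∂F/∂y)·y' = -∂F/∂x
  dy/dx = -(∂F/∂x)/(∂F/∂y) = -(-2x/9)/(y/2) = 4x/(9y)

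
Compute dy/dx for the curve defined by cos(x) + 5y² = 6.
Differentiate both sides with respect to x, treating y as y(x). By the chain rule, any term containing y contributes a factor of y' = dy/dx when we differentiate it.

Move every term to one side and write the relation as F(x, y) = 0. Term by term,
  d/dx[5y^2] = 10y·y'
  d/dx[cos(x)] = -sin(x)
  d/dx[-6] = 0

The pieces without y' make up ∂F/∂x and the coefficient of y' is ∂F/∂y:
  ∂F/∂x = -sin(x),
  ∂F/∂y = 10y.

Since d/dx[F] = ∂F/∂x + (∂F/∂y)·y' = 0, solve for y':
  (∂F/∂y)·y' = -∂F/∂x
  dy/dx = -(∂F/∂x)/(∂F/∂y) = -(-sin(x))/(10y) = sin(x)/(10y)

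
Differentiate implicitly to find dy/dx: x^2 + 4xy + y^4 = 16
Apply d/dx to both sides, remembering that y depends on x. Each occurrence of y therefore brings in a y' = dy/dx via the chain rule.

With F(x, y) equal to the left-hand side minus the right, differentiate F term by term:
  d/dx[x^2] = 2x
  d/dx[4xy] = 4x·y' + 4y
  d/dx[y^4] = 4y^3·y'
  d/dx[-16] = 0
Adding these up, d/dx[F] = 0 becomes
  (2x + 4y) + (4x + 4y^3)·y' = 0,
so isolating y',
  dy/dx = -(2x + 4y)/(4x + 4y^3) = (-x/2 - y)/(x + y^3)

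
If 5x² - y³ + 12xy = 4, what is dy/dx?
Differentiate both sides with respect to x, treating y as y(x). By the chain rule, any term containing y contributes a factor of y' = dy/dx when we differentiate it.

Move every term to one side and write the relation as F(x, y) = 0. Term by term,
  d/dx[5x^2] = 10x
  d/dx[12xy] = 12x·y' + 12y
  d/dx[-y^3] = -3y^2·y'
  d/dx[-4] = 0

The pieces without y' make up ∂F/∂x and the coefficient of y' is ∂F/∂y:
  ∂F/∂x = 10x + 12y,
  ∂F/∂y = 12x - 3y^2.

Since d/dx[F] = ∂F/∂x + (∂F/∂y)·y' = 0, solve for y':
  (∂F/∂y)·y' = -∂F/∂x
  dy/dx = -(∂F/∂x)/(∂F/∂y) = -(10x + 12y)/(12x - 3y^2) = 2(-5x - 6y)/(3(4x - y^2))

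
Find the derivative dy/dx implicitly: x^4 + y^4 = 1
Differentiate both sides with respect to x, treating y as y(x). By the chain rule, any term containing y contributes a factor of y' = dy/dx when we differentiate it.

Move every term to one side and write the relation as F(x, y) = 0. Term by term,
  d/dx[x^4] = 4x^3
  d/dx[y^4] = 4y^3·y'
  d/dx[-1] = 0

The pieces without y' make up ∂F/∂x and the coefficient of y' is ∂F/∂y:
  ∂F/∂x = 4x^3,
  ∂F/∂y = 4y^3.

Since d/dx[F] = ∂F/∂x + (∂F/∂y)·y' = 0, solve for y':
  (∂F/∂y)·y' = -∂F/∂x
  dy/dx = -(∂F/∂x)/(∂F/∂y) = -(4x^3)/(4y^3) = -x^3/y^3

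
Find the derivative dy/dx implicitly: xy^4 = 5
Differentiate the relation implicitly: treat y = y(x) and apply the chain rule, so every y-derivative picks up a y' = dy/dx factor.

With everything moved to the left-hand side, differentiate term by term:
  d/dx[xy^4] = 4xy^3·y' + y^4
  d/dx[-5] = 0

Separating the contributions that come from x directly and those that come through y:
  without y':      y^4
  multiplying y':  4xy^3

so (y^4) + (4xy^3)·y' = 0, and therefore
  dy/dx = -(y^4)/(4xy^3) = -y/(4x)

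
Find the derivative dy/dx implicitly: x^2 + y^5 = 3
Differentiate both sides with respect to x, treating y as y(x). By the chain rule, any term containing y contributes a factor of y' = dy/dx when we differentiate it.

Move every term to one side and write the relation as F(x, y) = 0. Term by term,
  d/dx[x^2] = 2x
  d/dx[y^5] = 5y^4·y'
  d/dx[-3] = 0

The pieces without y' make up ∂F/∂x and the coefficient of y' is ∂F/∂y:
  ∂F/∂x = 2x,
  ∂F/∂y = 5y^4.

Since d/dx[F] = ∂F/∂x + (∂F/∂y)·y' = 0, solve for y':
  (∂F/∂y)·y' = -∂F/∂x
  dy/dx = -(∂F/∂x)/(∂F/∂y) = -(2x)/(5y^4) = -2x/(5y^4)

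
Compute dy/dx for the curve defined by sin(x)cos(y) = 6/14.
Differentiate the relation implicitly: treat y = y(x) and apply the chain rule, so every y-derivative picks up a y' = dy/dx factor.

With everything moved to the left-hand side, differentiate term by term:
  d/dx[sin(x)·cos(y)] = -y'·sin(x)·sin(y) + cos(x)·cos(y)
  d/dx[-3/7] = 0

Separating the contributions that come from x directly and those that come through y:
  without y':      cos(x)·cos(y)
  multiplying y':  -sin(x)·sin(y)

so (cos(x)·cos(y)) + (-sin(x)·sin(y))·y' = 0, and therefore
  dy/dx = -(cos(x)·cos(y))/(-sin(x)·sin(y)) = 1/(tan(x)·tan(y))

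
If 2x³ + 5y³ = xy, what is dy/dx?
Take d/dx of both sides. Since y is implicitly a function of x, the chain rule attaches a y' = dy/dx factor whenever we differentiate through y.

Set F(x, y) = (left side) − (right side), so the curve is F = 0. Differentiating each term of F:
  d/dx[2x^3] = 6x^2
  d/dx[-xy] = -x·y' - y
  d/dx[5y^3] = 15y^2·y'

Collecting, the y'-free part is the partial derivative in x and the y' coefficient is the partial derivative in y:
  ∂F/∂x = 6x^2 - y
  ∂F/∂y = -x + 15y^2

so d/dx[F(x, y(x))] = ∂F/∂x + (∂F/∂y)·y' = 0. Rearranging,
  dy/dx = -(∂F/∂x)/(∂F/∂y) = -(6x^2 - y)/(-x + 15y^2) = (6x^2 - y)/(x - 15y^2)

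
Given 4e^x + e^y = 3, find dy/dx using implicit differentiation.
Differentiate both sides with respect to x, treating y as y(x). By the chain rule, any term containing y contributes a factor of y' = dy/dx when we differentiate it.

Move every term to one side and write the relation as F(x, y) = 0. Term by term,
  d/dx[4e^(x)] = 4e^(x)
  d/dx[e^(y)] = y'·e^(y)
  d/dx[-3] = 0

The pieces without y' make up ∂F/∂x and the coefficient of y' is ∂F/∂y:
  ∂F/∂x = 4e^(x),
  ∂F/∂y = e^(y).

Since d/dx[F] = ∂F/∂x + (∂F/∂y)·y' = 0, solve for y':
  (∂F/∂y)·y' = -∂F/∂x
  dy/dx = -(∂F/∂x)/(∂F/∂y) = -(4e^(x))/(e^(y)) = -4e^(x - y)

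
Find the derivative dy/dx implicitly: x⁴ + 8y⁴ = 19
Apply d/dx to both sides, remembering that y depends on x. Each occurrence of y therefore brings in a y' = dy/dx via the chain rule.

With F(x, y) equal to the left-hand side minus the right, differentiate F term by term:
  d/dx[x^4] = 4x^3
  d/dx[8y^4] = 32y^3·y'
  d/dx[-19] = 0
Adding these up, d/dx[F] = 0 becomes
  (4x^3) + (32y^3)·y' = 0,
so isolating y',
  dy/dx = -(4x^3)/(32y^3) = -x^3/(8y^3)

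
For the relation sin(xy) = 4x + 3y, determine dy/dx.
Take d/dx of both sides. Since y is implicitly a function of x, the chain rule attaches a y' = dy/dx factor whenever we differentiate through y.

Set F(x, y) = (left side) − (right side), so the curve is F = 0. Differentiating each term of F:
  d/dx[-4x] = -4
  d/dx[-3y] = -3·y'
  d/dx[sin(xy)] = (x·y' + y)·cos(xy)

Collecting, the y'-free part is the partial derivative in x and the y' coefficient is the partial derivative in y:
  ∂F/∂x = y·cos(xy) - 4
  ∂F/∂y = x·cos(xy) - 3

so d/dx[F(x, y(x))] = ∂F/∂x + (∂F/∂y)·y' = 0. Rearranging,
  dy/dx = -(∂F/∂x)/(∂F/∂y) = -(y·cos(xy) - 4)/(x·cos(xy) - 3) = (-y·cos(xy) + 4)/(x·cos(xy) - 3)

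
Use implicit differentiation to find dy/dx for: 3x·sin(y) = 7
Apply d/dx to both sides, remembering that y depends on x. Each occurrence of y therefore brings in a y' = dy/dx via the chain rule.

With F(x, y) equal to the left-hand side minus the right, differentiate F term by term:
  d/dx[3x·sin(y)] = 3x·y'·cos(y) + 3sin(y)
  d/dx[-7] = 0
Adding these up, d/dx[F] = 0 becomes
  (3sin(y)) + (3x·cos(y))·y' = 0,
so isolating y',
  dy/dx = -(3sin(y))/(3x·cos(y)) = -tan(y)/x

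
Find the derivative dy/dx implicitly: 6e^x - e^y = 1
Take d/dx of both sides. Since y is implicitly a function of x, the chain rule attaches a y' = dy/dx factor whenever we differentiate through y.

Set F(x, y) = (left side) − (right side), so the curve is F = 0. Differentiating each term of F:
  d/dx[6e^(x)] = 6e^(x)
  d/dx[-e^(y)] = -y'·e^(y)
  d/dx[-1] = 0

Collecting, the y'-free part is the partial derivative in x and the y' coefficient is the partial derivative in y:
  ∂F/∂x = 6e^(x)
  ∂F/∂y = -e^(y)

so d/dx[F(x, y(x))] = ∂F/∂x + (∂F/∂y)·y' = 0. Rearranging,
  dy/dx = -(∂F/∂x)/(∂F/∂y) = -(6e^(x))/(-e^(y)) = 6e^(x - y)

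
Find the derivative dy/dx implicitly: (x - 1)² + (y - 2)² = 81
Differentiate the relation implicitly: treat y = y(x) and apply the chain rule, so every y-derivative picks up a y' = dy/dx factor.

With everything moved to the left-hand side, differentiate term by term:
  d/dx[(x - 1)^2] = 2x - 2
  d/dx[(y - 2)^2] = 2·y'(y - 2)
  d/dx[-81] = 0

Separating the contributions that come from x directly and those that come through y:
  without y':      2x - 2
  multiplying y':  2y - 4

so (2x - 2) + (2y - 4)·y' = 0, and therefore
  dy/dx = -(2x - 2)/(2y - 4) = (1 - x)/(y - 2)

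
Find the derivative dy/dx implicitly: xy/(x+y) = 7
Apply d/dx to both sides, remembering that y depends on x. Each occurrence of y therefore brings in a y' = dy/dx via the chain rule.

With F(x, y) equal to the left-hand side minus the right, differentiate F term by term:
  d/dx[xy/(x + y)] = xy(-y' - 1)/(x + y)^2 + x·y'/(x + y) + y/(x + y)
  d/dx[-7] = 0
Adding these up, d/dx[F] = 0 becomes
  (-xy/(x + y)^2 + y/(x + y)) + (-xy/(x + y)^2 + x/(x + y))·y' = 0,
so isolating y',
  dy/dx = -(-xy/(x + y)^2 + y/(x + y))/(-xy/(x + y)^2 + x/(x + y))
        = -(y^2/(x + y)^2)/(x^2/(x + y)^2) = -y^2/x^2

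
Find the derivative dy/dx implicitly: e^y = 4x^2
Take d/dx of both sides. Since y is implicitly a function of x, the chain rule attaches a y' = dy/dx factor whenever we differentiate through y.

Set F(x, y) = (left side) − (right side), so the curve is F = 0. Differentiating each term of F:
  d/dx[-4x^2] = -8x
  d/dx[e^(y)] = y'·e^(y)

Collecting, the y'-free part is the partial derivative in x and the y' coefficient is the partial derivative in y:
  ∂F/∂x = -8x
  ∂F/∂y = e^(y)

so d/dx[F(x, y(x))] = ∂F/∂x + (∂F/∂y)·y' = 0. Rearranging,
  dy/dx = -(∂F/∂x)/(∂F/∂y) = -(-8x)/(e^(y)) = 8x·e^(-y)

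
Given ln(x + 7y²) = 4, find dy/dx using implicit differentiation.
Take d/dx of both sides. Since y is implicitly a function of x, the chain rule attaches a y' = dy/dx factor whenever we differentiate through y.

Set F(x, y) = (left side) − (right side), so the curve is F = 0. Differentiating each term of F:
  d/dx[ln(x + 7y^2)] = (14y·y' + 1)/(x + 7y^2)
  d/dx[-4] = 0

Collecting, the y'-free part is the partial derivative in x and the y' coefficient is the partial derivative in y:
  ∂F/∂x = 1/(x + 7y^2)
  ∂F/∂y = 14y/(x + 7y^2)

so d/dx[F(x, y(x))] = ∂F/∂x + (∂F/∂y)·y' = 0. Rearranging,
  dy/dx = -(∂F/∂x)/(∂F/∂y) = -(1/(x + 7y^2))/(14y/(x + 7y^2)) = -1/(14y)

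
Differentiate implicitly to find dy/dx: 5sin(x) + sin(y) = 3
Apply d/dx to both sides, remembering that y depends on x. Each occurrence of y therefore brings in a y' = dy/dx via the chain rule.

With F(x, y) equal to the left-hand side minus the right, differentiate F term by term:
  d/dx[5sin(x)] = 5cos(x)
  d/dx[sin(y)] = y'·cos(y)
  d/dx[-3] = 0
Adding these up, d/dx[F] = 0 becomes
  (5cos(x)) + (cos(y))·y' = 0,
so isolating y',
  dy/dx = -(5cos(x))/(cos(y)) = -5cos(x)/cos(y)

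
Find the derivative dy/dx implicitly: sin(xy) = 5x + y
Take d/dx of both sides. Since y is implicitly a function of x, the chain rule attaches a y' = dy/dx factor whenever we differentiate through y.

Set F(x, y) = (left side) − (right side), so the curve is F = 0. Differentiating each term of F:
  d/dx[-5x] = -5
  d/dx[-y] = -y'
  d/dx[sin(xy)] = (x·y' + y)·cos(xy)

Collecting, the y'-free part is the partial derivative in x and the y' coefficient is the partial derivative in y:
  ∂F/∂x = y·cos(xy) - 5
  ∂F/∂y = x·cos(xy) - 1

so d/dx[F(x, y(x))] = ∂F/∂x + (∂F/∂y)·y' = 0. Rearranging,
  dy/dx = -(∂F/∂x)/(∂F/∂y) = -(y·cos(xy) - 5)/(x·cos(xy) - 1) = (-y·cos(xy) + 5)/(x·cos(xy) - 1)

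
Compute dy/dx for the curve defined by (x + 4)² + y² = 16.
Differentiate both sides with respect to x, treating y as y(x). By the chain rule, any term containing y contributes a factor of y' = dy/dx when we differentiate it.

Move every term to one side and write the relation as F(x, y) = 0. Term by term,
  d/dx[y^2] = 2y·y'
  d/dx[(x + 4)^2] = 2x + 8
  d/dx[-16] = 0

The pieces without y' make up ∂F/∂x and the coefficient of y' is ∂F/∂y:
  ∂F/∂x = 2x + 8,
  ∂F/∂y = 2y.

Since d/dx[F] = ∂F/∂x + (∂F/∂y)·y' = 0, solve for y':
  (∂F/∂y)·y' = -∂F/∂x
  dy/dx = -(∂F/∂x)/(∂F/∂y) = -(2x + 8)/(2y) = (-x - 4)/y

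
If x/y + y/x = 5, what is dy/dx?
Apply d/dx to both sides, remembering that y depends on x. Each occurrence of y therefore brings in a y' = dy/dx via the chain rule.

With F(x, y) equal to the left-hand side minus the right, differentiate F term by term:
  d/dx[x/y] = -x·y'/y^2 + 1/y
  d/dx[y/x] = y'/x - y/x^2
  d/dx[-5] = 0
Adding these up, d/dx[F] = 0 becomes
  (1/y - y/x^2) + (-x/y^2 + 1/x)·y' = 0,
so isolating y',
  dy/dx = -(1/y - y/x^2)/(-x/y^2 + 1/x)
        = -((x - y)(x + y)/(x^2y))/(-(x - y)(x + y)/(xy^2)) = y/x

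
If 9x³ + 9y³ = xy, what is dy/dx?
Differentiate the relation implicitly: treat y = y(x) and apply the chain rule, so every y-derivative picks up a y' = dy/dx factor.

With everything moved to the left-hand side, differentiate term by term:
  d/dx[9x^3] = 27x^2
  d/dx[-xy] = -x·y' - y
  d/dx[9y^3] = 27y^2·y'

Separating the contributions that come from x directly and those that come through y:
  without y':      27x^2 - y
  multiplying y':  -x + 27y^2

so (27x^2 - y) + (-x + 27y^2)·y' = 0, and therefore
  dy/dx = -(27x^2 - y)/(-x + 27y^2) = (27x^2 - y)/(x - 27y^2)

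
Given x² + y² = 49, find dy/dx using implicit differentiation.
Take d/dx of both sides. Since y is implicitly a function of x, the chain rule attaches a y' = dy/dx factor whenever we differentiate through y.

Set F(x, y) = (left side) − (right side), so the curve is F = 0. Differentiating each term of F:
  d/dx[x^2] = 2x
  d/dx[y^2] = 2y·y'
  d/dx[-49] = 0

Collecting, the y'-free part is the partial derivative in x and the y' coefficient is the partial derivative in y:
  ∂F/∂x = 2x
  ∂F/∂y = 2y

so d/dx[F(x, y(x))] = ∂F/∂x + (∂F/∂y)·y' = 0. Rearranging,
  dy/dx = -(∂F/∂x)/(∂F/∂y) = -(2x)/(2y) = -x/y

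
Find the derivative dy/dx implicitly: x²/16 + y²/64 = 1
Apply d/dx to both sides, remembering that y depends on x. Each occurrence of y therefore brings in a y' = dy/dx via the chain rule.

With F(x, y) equal to the left-hand side minus the right, differentiate F term by term:
  d/dx[x^2/16] = x/8
  d/dx[y^2/64] = y·y'/32
  d/dx[-1] = 0
Adding these up, d/dx[F] = 0 becomes
  (x/8) + (y/32)·y' = 0,
so isolating y',
  dy/dx = -(x/8)/(y/32) = -4x/y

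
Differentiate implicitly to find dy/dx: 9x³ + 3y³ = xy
Differentiate the relation implicitly: treat y = y(x) and apply the chain rule, so every y-derivative picks up a y' = dy/dx factor.

With everything moved to the left-hand side, differentiate term by term:
  d/dx[9x^3] = 27x^2
  d/dx[-xy] = -x·y' - y
  d/dx[3y^3] = 9y^2·y'

Separating the contributions that come from x directly and those that come through y:
  without y':      27x^2 - y
  multiplying y':  -x + 9y^2

so (27x^2 - y) + (-x + 9y^2)·y' = 0, and therefore
  dy/dx = -(27x^2 - y)/(-x + 9y^2) = (27x^2 - y)/(x - 9y^2)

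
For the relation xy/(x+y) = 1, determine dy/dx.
Apply d/dx to both sides, remembering that y depends on x. Each occurrence of y therefore brings in a y' = dy/dx via the chain rule.

With F(x, y) equal to the left-hand side minus the right, differentiate F term by term:
  d/dx[xy/(x + y)] = xy(-y' - 1)/(x + y)^2 + x·y'/(x + y) + y/(x + y)
  d/dx[-1] = 0
Adding these up, d/dx[F] = 0 becomes
  (-xy/(x + y)^2 + y/(x + y)) + (-xy/(x + y)^2 + x/(x + y))·y' = 0,
so isolating y',
  dy/dx = -(-xy/(x + y)^2 + y/(x + y))/(-xy/(x + y)^2 + x/(x + y))
        = -(y^2/(x + y)^2)/(x^2/(x + y)^2) = -y^2/x^2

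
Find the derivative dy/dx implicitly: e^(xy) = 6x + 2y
Apply d/dx to both sides, remembering that y depends on x. Each occurrence of y therefore brings in a y' = dy/dx via the chain rule.

With F(x, y) equal to the left-hand side minus the right, differentiate F term by term:
  d/dx[-6x] = -6
  d/dx[-2y] = -2·y'
  d/dx[e^(xy)] = (x·y' + y)·e^(xy)
Adding these up, d/dx[F] = 0 becomes
  (y·e^(xy) - 6) + (x·e^(xy) - 2)·y' = 0,
so isolating y',
  dy/dx = -(y·e^(xy) - 6)/(x·e^(xy) - 2) = (-y·e^(xy) + 6)/(x·e^(xy) - 2)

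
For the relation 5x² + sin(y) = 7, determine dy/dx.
Differentiate both sides with respect to x, treating y as y(x). By the chain rule, any term containing y contributes a factor of y' = dy/dx when we differentiate it.

Move every term to one side and write the relation as F(x, y) = 0. Term by term,
  d/dx[5x^2] = 10x
  d/dx[sin(y)] = y'·cos(y)
  d/dx[-7] = 0

The pieces without y' make up ∂F/∂x and the coefficient of y' is ∂F/∂y:
  ∂F/∂x = 10x,
  ∂F/∂y = cos(y).

Since d/dx[F] = ∂F/∂x + (∂F/∂y)·y' = 0, solve for y':
  (∂F/∂y)·y' = -∂F/∂x
  dy/dx = -(∂F/∂x)/(∂F/∂y) = -(10x)/(cos(y)) = -10x/cos(y)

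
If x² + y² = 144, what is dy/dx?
Take d/dx of both sides. Since y is implicitly a function of x, the chain rule attaches a y' = dy/dx factor whenever we differentiate through y.

Set F(x, y) = (left side) − (right side), so the curve is F = 0. Differentiating each term of F:
  d/dx[x^2] = 2x
  d/dx[y^2] = 2y·y'
  d/dx[-144] = 0

Collecting, the y'-free part is the partial derivative in x and the y' coefficient is the partial derivative in y:
  ∂F/∂x = 2x
  ∂F/∂y = 2y

so d/dx[F(x, y(x))] = ∂F/∂x + (∂F/∂y)·y' = 0. Rearranging,
  dy/dx = -(∂F/∂x)/(∂F/∂y) = -(2x)/(2y) = -x/y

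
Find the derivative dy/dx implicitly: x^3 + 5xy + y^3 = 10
Take d/dx of both sides. Since y is implicitly a function of x, the chain rule attaches a y' = dy/dx factor whenever we differentiate through y.

Set F(x, y) = (left side) − (right side), so the curve is F = 0. Differentiating each term of F:
  d/dx[x^3] = 3x^2
  d/dx[5xy] = 5x·y' + 5y
  d/dx[y^3] = 3y^2·y'
  d/dx[-10] = 0

Collecting, the y'-free part is the partial derivative in x and the y' coefficient is the partial derivative in y:
  ∂F/∂x = 3x^2 + 5y
  ∂F/∂y = 5x + 3y^2

so d/dx[F(x, y(x))] = ∂F/∂x + (∂F/∂y)·y' = 0. Rearranging,
  dy/dx = -(∂F/∂x)/(∂F/∂y) = -(3x^2 + 5y)/(5x + 3y^2) = (-3x^2 - 5y)/(5x + 3y^2)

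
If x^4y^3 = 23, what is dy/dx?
Differentiate both sides with respect to x, treating y as y(x). By the chain rule, any term containing y contributes a factor of y' = dy/dx when we differentiate it.

Move every term to one side and write the relation as F(x, y) = 0. Term by term,
  d/dx[x^4y^3] = 3x^4y^2·y' + 4x^3y^3
  d/dx[-23] = 0

The pieces without y' make up ∂F/∂x and the coefficient of y' is ∂F/∂y:
  ∂F/∂x = 4x^3y^3,
  ∂F/∂y = 3x^4y^2.

Since d/dx[F] = ∂F/∂x + (∂F/∂y)·y' = 0, solve for y':
  (∂F/∂y)·y' = -∂F/∂x
  dy/dx = -(∂F/∂x)/(∂F/∂y) = -(4x^3y^3)/(3x^4y^2) = -4y/(3x)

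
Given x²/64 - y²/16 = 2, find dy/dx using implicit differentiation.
Differentiate both sides with respect to x, treating y as y(x). By the chain rule, any term containing y contributes a factor of y' = dy/dx when we differentiate it.

Move every term to one side and write the relation as F(x, y) = 0. Term by term,
  d/dx[x^2/64] = x/32
  d/dx[-y^2/16] = -y·y'/8
  d/dx[-2] = 0

The pieces without y' make up ∂F/∂x and the coefficient of y' is ∂F/∂y:
  ∂F/∂x = x/32,
  ∂F/∂y = -y/8.

Since d/dx[F] = ∂F/∂x + (∂F/∂y)·y' = 0, solve for y':
  (∂F/∂y)·y' = -∂F/∂x
  dy/dx = -(∂F/∂x)/(∂F/∂y) = -(x/32)/(-y/8) = x/(4y)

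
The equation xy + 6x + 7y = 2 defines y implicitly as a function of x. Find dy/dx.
Take d/dx of both sides. Since y is implicitly a function of x, the chain rule attaches a y' = dy/dx factor whenever we differentiate through y.

Set F(x, y) = (left side) − (right side), so the curve is F = 0. Differentiating each term of F:
  d/dx[xy] = x·y' + y
  d/dx[6x] = 6
  d/dx[7y] = 7·y'
  d/dx[-2] = 0

Collecting, the y'-free part is the partial derivative in x and the y' coefficient is the partial derivative in y:
  ∂F/∂x = y + 6
  ∂F/∂y = x + 7

so d/dx[F(x, y(x))] = ∂F/∂x + (∂F/∂y)·y' = 0. Rearranging,
  dy/dx = -(∂F/∂x)/(∂F/∂y) = -(y + 6)/(x + 7) = (-y - 6)/(x + 7)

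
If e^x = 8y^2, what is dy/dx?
Take d/dx of both sides. Since y is implicitly a function of x, the chain rule attaches a y' = dy/dx factor whenever we differentiate through y.

Set F(x, y) = (left side) − (right side), so the curve is F = 0. Differentiating each term of F:
  d/dx[-8y^2] = -16y·y'
  d/dx[e^(x)] = e^(x)

Collecting, the y'-free part is the partial derivative in x and the y' coefficient is the partial derivative in y:
  ∂F/∂x = e^(x)
  ∂F/∂y = -16y

so d/dx[F(x, y(x))] = ∂F/∂x + (∂F/∂y)·y' = 0. Rearranging,
  dy/dx = -(∂F/∂x)/(∂F/∂y) = -(e^(x))/(-16y) = e^(x)/(16y)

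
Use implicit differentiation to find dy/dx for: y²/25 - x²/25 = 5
Differentiate both sides with respect to x, treating y as y(x). By the chain rule, any term containing y contributes a factor of y' = dy/dx when we differentiate it.

Move every term to one side and write the relation as F(x, y) = 0. Term by term,
  d/dx[-x^2/25] = -2x/25
  d/dx[y^2/25] = 2y·y'/25
  d/dx[-5] = 0

The pieces without y' make up ∂F/∂x and the coefficient of y' is ∂F/∂y:
  ∂F/∂x = -2x/25,
  ∂F/∂y = 2y/25.

Since d/dx[F] = ∂F/∂x + (∂F/∂y)·y' = 0, solve for y':
  (∂F/∂y)·y' = -∂F/∂x
  dy/dx = -(∂F/∂x)/(∂F/∂y) = -(-2x/25)/(2y/25) = x/y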